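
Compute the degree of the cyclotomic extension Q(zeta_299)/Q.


The degree equals Euler's totient phi(299).
299 = 13 * 23
phi(299) = 264

264


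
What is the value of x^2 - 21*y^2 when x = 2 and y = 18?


x^2 - d*y^2
= 2^2 - 21*18^2
= 4 - 6804
= -6800

-6800


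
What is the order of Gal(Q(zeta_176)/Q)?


|Gal(Q(zeta_176)/Q)| = phi(176)
= 80

80


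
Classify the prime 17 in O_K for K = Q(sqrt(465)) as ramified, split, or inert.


K = Q(sqrt(465)). Since d mod 4 = 1, disc(K) = 465.
Check p | disc: 465 mod 17 = 6.
p does not divide disc. Compute Legendre symbol (d/p):
6^((17-1)/2) mod 17 = -1
(d/p) = -1, so p is inert: (p) stays prime with e=1, f=2, g=1.
Therefore p is inert.

inert


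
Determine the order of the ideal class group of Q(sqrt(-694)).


K = Q(sqrt(-694)). d mod 4 = 2, so D = disc(K) = 4d = -2776
h(K) equals the number of primitive reduced positive-definite forms (a, b, c) = a*x^2 + b*x*y + c*y^2 with b^2 - 4ac = D,
where reduced means |b| <= a <= c, with b >= 0 whenever |b| = a or a = c, and primitive means gcd(a, b, c) = 1.
Reduced forces 3a^2 <= |D| = 2776, so 1 <= a <= 30; b must have the parity of D, and c = (b^2 - D)/(4a) must be an integer >= a.
Enumerate a = 1..30, b in [-a, a]:
  a=1: (1, 0, 694)  [1]
  a=2: (2, 0, 347)  [1]
  a=3..4: none
  a=5: (5, -2, 139), (5, 2, 139)  [2]
  a=6..9: none
  a=10: (10, -8, 71), (10, 8, 71)  [2]
  a=11..18: none
  a=19: (19, -6, 37), (19, 6, 37)  [2]
  a=20..24: none
  a=25: (25, -18, 31), (25, 18, 31)  [2]
  a=26..30: none
Total reduced forms: 1 + 1 + 2 + 2 + 2 + 2 = 10
h = 10

10


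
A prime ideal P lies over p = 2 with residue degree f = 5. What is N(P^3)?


N(P^a) = p^(a*f)
= 2^(3*5)
= 2^15
= 32768

32768


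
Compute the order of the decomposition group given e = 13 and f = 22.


|D_P| = e * f
= 13 * 22
= 286

286


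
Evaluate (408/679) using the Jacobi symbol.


Compute (408/679) via quadratic reciprocity:
  pull out 2: (2/679) = +1  (since 679 mod 8 = 7)
  pull out 2: (2/679) = +1  (since 679 mod 8 = 7)
  pull out 2: (2/679) = +1  (since 679 mod 8 = 7)
  reciprocity: (51/679) -> -(679/51)
  reduce: (16/51)
  pull out 2: (2/51) = -1  (since 51 mod 8 = 3)
  pull out 2: (2/51) = -1  (since 51 mod 8 = 3)
  pull out 2: (2/51) = -1  (since 51 mod 8 = 3)
  pull out 2: (2/51) = -1  (since 51 mod 8 = 3)
  (1/51) = 1
Product of signs = -1

-1


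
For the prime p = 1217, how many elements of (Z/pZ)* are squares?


For prime p, the number of non-zero quadratic residues is (p-1)/2.
= (1217-1)/2
= 608

608


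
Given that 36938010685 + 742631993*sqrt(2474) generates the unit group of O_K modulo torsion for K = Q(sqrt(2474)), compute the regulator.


epsilon = 36938010685 + 742631993*sqrt(2474)
= 7.3876e+10
R = ln(7.3876e+10)
= 25.0257

25.0257


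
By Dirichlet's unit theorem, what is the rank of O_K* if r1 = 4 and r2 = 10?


By Dirichlet's unit theorem:
rank = r1 + r2 - 1
= 4 + 10 - 1
= 13

13


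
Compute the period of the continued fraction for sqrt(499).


Run the CF algorithm for sqrt(499).
a_0 = floor(sqrt(499)) = 22; set m_0=0, q_0=1.
Recurrence: m' = q*a - m,  q' = (d - m'^2)/q,  a' = floor((a_0 + m')/q').
  step 1: m=22, q=15, a=2
  step 2: m=8, q=29, a=1
  step 3: m=21, q=2, a=21
  step 4: m=21, q=29, a=1
  step 5: m=8, q=15, a=2
  step 6: m=22, q=1, a=44
a_6 = 2*a_0 = 44, so the period closes here.
sqrt(499) = [22; 2, 1, 21, 1, 2, 44]
Period length = 6

6


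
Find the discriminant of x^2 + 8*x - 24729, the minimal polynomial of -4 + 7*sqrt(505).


The element -4 + 7*sqrt(505) has minimal polynomial:
x^2 + 8*x - 24729
Discriminant = (8)^2 - 4*(-24729)
= 64 + 98916
= 98980

98980


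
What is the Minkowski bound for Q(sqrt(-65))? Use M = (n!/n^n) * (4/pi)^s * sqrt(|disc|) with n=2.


d = -65, d mod 4 = 3, so disc(K) = 4d = -260; |disc(K)| = 260
Imaginary quadratic field, so n = 2, s = r2 = 1, r1 = 0
M = (n!/n^n) * (4/pi)^s * sqrt(|disc(K)|) = (2!/2^2) * (4/pi)^1 * sqrt(260)
= 0.5 * 1.273240 * 16.124515
= 10.2652

10.2652


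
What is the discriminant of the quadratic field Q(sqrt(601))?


For K = Q(sqrt(d)) with d squarefree: disc(K) = d if d = 1 mod 4, and disc(K) = 4d if d = 2 or 3 mod 4.
Here d = 601, and d mod 4 = 1.
d = 1 mod 4 (O_K = Z[(1+sqrt(d))/2]), so disc(K) = d = 601

601


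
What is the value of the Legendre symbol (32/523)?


p = 523 is prime, so compute (32/523) with the reciprocity algorithm (Jacobi-symbol steps: pull out 2s via (2/n), flip via reciprocity, reduce):
  pull out 2: (2/523) = -1  (since 523 mod 8 = 3)
  pull out 2: (2/523) = -1  (since 523 mod 8 = 3)
  pull out 2: (2/523) = -1  (since 523 mod 8 = 3)
  pull out 2: (2/523) = -1  (since 523 mod 8 = 3)
  pull out 2: (2/523) = -1  (since 523 mod 8 = 3)
  (1/523) = 1
Product of signs = -1
(32/523) = -1

-1


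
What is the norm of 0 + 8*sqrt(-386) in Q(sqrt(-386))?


N(a + b*sqrt(d)) = a^2 - d*b^2
= (0)^2 - (-386)*(8)^2
= 0 + 24704
= 24704

24704


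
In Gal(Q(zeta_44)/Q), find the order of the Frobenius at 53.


The Frobenius at p in Gal(Q(zeta_n)/Q) = (Z/nZ)* is the class of p, so its order is ord_44(53), the smallest k >= 1 with 53^k = 1 mod 44.
n = 44 = 2^2 * 11, phi(44) = 20; the order divides phi(n).
Divisors of 20: 1, 2, 4, 5, 10, 20
Repeated squaring mod 44: 53^1 = 9, 53^2 = 37, 53^4 = 5, 53^8 = 25, 53^16 = 9
Test divisors in increasing order:
  k=1: 53^1 = 9 mod 44
  k=2: 53^2 = 37 mod 44
  k=4: 53^4 = 5 mod 44
  k=5: 53^5 = 5 * 9 = 1 mod 44  <- first divisor giving 1
Order = 5

5


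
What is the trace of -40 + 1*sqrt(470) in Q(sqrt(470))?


Tr(a + b*sqrt(d)) = (a + b*sqrt(d)) + (a - b*sqrt(d)) = 2a
= 2 * (-40)
= -80

-80


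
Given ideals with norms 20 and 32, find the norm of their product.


N(IJ) = N(I) * N(J)
= 20 * 32
= 640

640


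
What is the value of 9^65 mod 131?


p = 131 is prime and the exponent is (p-1)/2 = 65, so by Euler's criterion 9^65 = (9/131) = +1 or -1 mod 131.
Compute by square-and-multiply:
  65 = 64 + 1 (binary 1000001)
  Repeated squaring mod 131: 9^1 = 9, 9^2 = 81, 9^4 = 11, 9^8 = 121, 9^16 = 100, 9^32 = 44, 9^64 = 102
  9^65 = 9^64 * 9^1 = 102 * 9 mod 131
    102 * 9 = 918 = 1 mod 131
  9^65 = 1 mod 131
Result 1: 9 is a quadratic residue mod 131.
9^65 mod 131 = 1

1


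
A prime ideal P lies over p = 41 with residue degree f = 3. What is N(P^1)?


N(P^a) = p^(a*f)
= 41^(1*3)
= 41^3
= 68921

68921


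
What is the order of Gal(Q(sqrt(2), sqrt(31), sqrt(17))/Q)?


The 3 square roots of distinct primes are multiplicatively independent over Q,
so [K:Q] = 2^3 and Gal(K/Q) is isomorphic to (Z/2Z)^3.
|Gal| = 2^3 = 8

8


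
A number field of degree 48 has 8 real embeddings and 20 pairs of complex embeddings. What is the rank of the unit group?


By Dirichlet's unit theorem:
rank = r1 + r2 - 1
= 8 + 20 - 1
= 27

27


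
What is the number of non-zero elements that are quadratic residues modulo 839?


For prime p, the number of non-zero quadratic residues is (p-1)/2.
= (839-1)/2
= 419

419


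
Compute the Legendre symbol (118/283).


p = 283 is prime, so compute (118/283) with the reciprocity algorithm (Jacobi-symbol steps: pull out 2s via (2/n), flip via reciprocity, reduce):
  pull out 2: (2/283) = -1  (since 283 mod 8 = 3)
  reciprocity: (59/283) -> -(283/59)
  reduce: (47/59)
  reciprocity: (47/59) -> -(59/47)
  reduce: (12/47)
  pull out 2: (2/47) = +1  (since 47 mod 8 = 7)
  pull out 2: (2/47) = +1  (since 47 mod 8 = 7)
  reciprocity: (3/47) -> -(47/3)
  reduce: (2/3)
  pull out 2: (2/3) = -1  (since 3 mod 8 = 3)
  (1/3) = 1
Product of signs = -1
(118/283) = -1

-1


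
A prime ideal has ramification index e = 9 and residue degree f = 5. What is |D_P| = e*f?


|D_P| = e * f
= 9 * 5
= 45

45


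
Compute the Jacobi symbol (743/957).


Compute (743/957) via quadratic reciprocity:
  reciprocity: (743/957) -> +(957/743)
  reduce: (214/743)
  pull out 2: (2/743) = +1  (since 743 mod 8 = 7)
  reciprocity: (107/743) -> -(743/107)
  reduce: (101/107)
  reciprocity: (101/107) -> +(107/101)
  reduce: (6/101)
  pull out 2: (2/101) = -1  (since 101 mod 8 = 5)
  reciprocity: (3/101) -> +(101/3)
  reduce: (2/3)
  pull out 2: (2/3) = -1  (since 3 mod 8 = 3)
  (1/3) = 1
Product of signs = -1

-1


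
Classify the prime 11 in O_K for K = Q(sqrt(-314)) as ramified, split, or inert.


K = Q(sqrt(-314)). Since d mod 4 = 2, disc(K) = -1256.
Check p | disc: -1256 mod 11 = 9.
p does not divide disc. Compute Legendre symbol (d/p):
5^((11-1)/2) mod 11 = 1
(d/p) = 1, so p splits: (p) = P*P' with e=1, f=1, g=2.
Therefore p is split.

split


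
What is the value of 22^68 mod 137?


p = 137 is prime and the exponent is (p-1)/2 = 68, so by Euler's criterion 22^68 = (22/137) = +1 or -1 mod 137.
Compute by square-and-multiply:
  68 = 64 + 4 (binary 1000100)
  Repeated squaring mod 137: 22^1 = 22, 22^2 = 73, 22^4 = 123, 22^8 = 59, 22^16 = 56, 22^32 = 122, 22^64 = 88
  22^68 = 22^64 * 22^4 = 88 * 123 mod 137
    88 * 123 = 10824 = 1 mod 137
  22^68 = 1 mod 137
Result 1: 22 is a quadratic residue mod 137.
22^68 mod 137 = 1

1


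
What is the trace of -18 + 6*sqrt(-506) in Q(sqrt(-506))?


Tr(a + b*sqrt(d)) = (a + b*sqrt(d)) + (a - b*sqrt(d)) = 2a
= 2 * (-18)
= -36

-36


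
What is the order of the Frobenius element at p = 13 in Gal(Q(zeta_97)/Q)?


The Frobenius at p in Gal(Q(zeta_n)/Q) = (Z/nZ)* is the class of p, so its order is ord_97(13), the smallest k >= 1 with 13^k = 1 mod 97.
n = 97 = 97, phi(97) = 96; the order divides phi(n).
Divisors of 96: 1, 2, 3, 4, 6, 8, 12, 16, 24, 32, 48, 96
Repeated squaring mod 97: 13^1 = 13, 13^2 = 72, 13^4 = 43, 13^8 = 6, 13^16 = 36, 13^32 = 35, 13^64 = 61
Test divisors in increasing order:
  k=1: 13^1 = 13 mod 97
  k=2: 13^2 = 72 mod 97
  k=3: 13^3 = 72 * 13 = 63 mod 97
  k=4: 13^4 = 43 mod 97
  k=6: 13^6 = 43 * 72 = 89 mod 97
  k=8: 13^8 = 6 mod 97
  k=12: 13^12 = 6 * 43 = 64 mod 97
  k=16: 13^16 = 36 mod 97
  k=24: 13^24 = 36 * 6 = 22 mod 97
  k=32: 13^32 = 35 mod 97
  k=48: 13^48 = 35 * 36 = 96 mod 97
  k=96: 13^96 = 61 * 35 = 1 mod 97  <- first divisor giving 1
Order = 96

96


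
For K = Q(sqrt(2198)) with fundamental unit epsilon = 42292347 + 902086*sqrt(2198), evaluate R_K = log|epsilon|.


epsilon = 42292347 + 902086*sqrt(2198)
= 8.4585e+07
R = ln(8.4585e+07)
= 18.2533

18.2533


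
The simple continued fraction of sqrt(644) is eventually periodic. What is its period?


Run the CF algorithm for sqrt(644).
a_0 = floor(sqrt(644)) = 25; set m_0=0, q_0=1.
Recurrence: m' = q*a - m,  q' = (d - m'^2)/q,  a' = floor((a_0 + m')/q').
  step 1: m=25, q=19, a=2
  step 2: m=13, q=25, a=1
  step 3: m=12, q=20, a=1
  step 4: m=8, q=29, a=1
  step 5: m=21, q=7, a=6
  step 6: m=21, q=29, a=1
  step 7: m=8, q=20, a=1
  step 8: m=12, q=25, a=1
  step 9: m=13, q=19, a=2
  step 10: m=25, q=1, a=50
a_10 = 2*a_0 = 50, so the period closes here.
sqrt(644) = [25; 2, 1, 1, 1, 6, 1, 1, 1, 2, 50]
Period length = 10

10


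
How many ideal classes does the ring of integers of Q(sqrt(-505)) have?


K = Q(sqrt(-505)). d mod 4 = 3, so D = disc(K) = 4d = -2020
h(K) equals the number of primitive reduced positive-definite forms (a, b, c) = a*x^2 + b*x*y + c*y^2 with b^2 - 4ac = D,
where reduced means |b| <= a <= c, with b >= 0 whenever |b| = a or a = c, and primitive means gcd(a, b, c) = 1.
Reduced forces 3a^2 <= |D| = 2020, so 1 <= a <= 25; b must have the parity of D, and c = (b^2 - D)/(4a) must be an integer >= a.
Enumerate a = 1..25, b in [-a, a]:
  a=1: (1, 0, 505)  [1]
  a=2: (2, 2, 253)  [1]
  a=3..4: none
  a=5: (5, 0, 101)  [1]
  a=6..9: none
  a=10: (10, 10, 53)  [1]
  a=11: (11, -2, 46), (11, 2, 46)  [2]
  a=12..21: none
  a=22: (22, -2, 23), (22, 2, 23)  [2]
  a=23..25: none
Total reduced forms: 1 + 1 + 1 + 1 + 2 + 2 = 8
h = 8

8


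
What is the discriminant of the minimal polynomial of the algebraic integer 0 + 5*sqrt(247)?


The element 0 + 5*sqrt(247) has minimal polynomial:
x^2 + 0*x - 6175
Discriminant = (0)^2 - 4*(-6175)
= 0 + 24700
= 24700

24700


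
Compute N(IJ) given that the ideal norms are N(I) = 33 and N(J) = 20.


N(IJ) = N(I) * N(J)
= 33 * 20
= 660

660


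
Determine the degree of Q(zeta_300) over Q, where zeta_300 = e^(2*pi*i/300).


The degree equals Euler's totient phi(300).
300 = 2^2 * 3 * 5^2
phi(300) = 80

80


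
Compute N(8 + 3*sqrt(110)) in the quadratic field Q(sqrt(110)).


N(a + b*sqrt(d)) = a^2 - d*b^2
= (8)^2 - (110)*(3)^2
= 64 - 990
= -926

-926


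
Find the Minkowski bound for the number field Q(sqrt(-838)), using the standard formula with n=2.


d = -838, d mod 4 = 2, so disc(K) = 4d = -3352; |disc(K)| = 3352
Imaginary quadratic field, so n = 2, s = r2 = 1, r1 = 0
M = (n!/n^n) * (4/pi)^s * sqrt(|disc(K)|) = (2!/2^2) * (4/pi)^1 * sqrt(3352)
= 0.5 * 1.273240 * 57.896459
= 36.8580

36.8580


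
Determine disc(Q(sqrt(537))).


For K = Q(sqrt(d)) with d squarefree: disc(K) = d if d = 1 mod 4, and disc(K) = 4d if d = 2 or 3 mod 4.
Here d = 537, and d mod 4 = 1.
d = 1 mod 4 (O_K = Z[(1+sqrt(d))/2]), so disc(K) = d = 537

537


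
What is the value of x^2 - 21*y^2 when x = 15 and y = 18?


x^2 - d*y^2
= 15^2 - 21*18^2
= 225 - 6804
= -6579

-6579


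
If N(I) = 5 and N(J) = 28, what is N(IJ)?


N(IJ) = N(I) * N(J)
= 5 * 28
= 140

140


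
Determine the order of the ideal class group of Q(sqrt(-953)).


K = Q(sqrt(-953)). d mod 4 = 3, so D = disc(K) = 4d = -3812
h(K) equals the number of primitive reduced positive-definite forms (a, b, c) = a*x^2 + b*x*y + c*y^2 with b^2 - 4ac = D,
where reduced means |b| <= a <= c, with b >= 0 whenever |b| = a or a = c, and primitive means gcd(a, b, c) = 1.
Reduced forces 3a^2 <= |D| = 3812, so 1 <= a <= 35; b must have the parity of D, and c = (b^2 - D)/(4a) must be an integer >= a.
Enumerate a = 1..35, b in [-a, a]:
  a=1: (1, 0, 953)  [1]
  a=2: (2, 2, 477)  [1]
  a=3: (3, -2, 318), (3, 2, 318)  [2]
  a=4..5: none
  a=6: (6, -2, 159), (6, 2, 159)  [2]
  a=7..8: none
  a=9: (9, -2, 106), (9, 2, 106)  [2]
  a=10: none
  a=11: (11, -4, 87), (11, 4, 87)  [2]
  a=12: none
  a=13: (13, -6, 74), (13, 6, 74)  [2]
  a=14..16: none
  a=17: (17, -8, 57), (17, 8, 57)  [2]
  a=18: (18, -2, 53), (18, 2, 53)  [2]
  a=19: (19, -8, 51), (19, 8, 51)  [2]
  a=20..21: none
  a=22: (22, -18, 47), (22, 18, 47)  [2]
  a=23: (23, -12, 43), (23, 12, 43)  [2]
  a=24..25: none
  a=26: (26, -6, 37), (26, 6, 37)  [2]
  a=27: (27, -20, 39), (27, 20, 39)  [2]
  a=28: none
  a=29: (29, -4, 33), (29, 4, 33)  [2]
  a=30: none
  a=31: (31, -30, 38), (31, 30, 38)  [2]
  a=32: none
  a=33: (33, -26, 34), (33, 26, 34)  [2]
  a=34..35: none
Total reduced forms: 1 + 1 + 2 + 2 + 2 + 2 + 2 + 2 + 2 + 2 + 2 + 2 + 2 + 2 + 2 + 2 + 2 = 32
h = 32

32


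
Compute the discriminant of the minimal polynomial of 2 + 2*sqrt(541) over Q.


The element 2 + 2*sqrt(541) has minimal polynomial:
x^2 - 4*x - 2160
Discriminant = (-4)^2 - 4*(-2160)
= 16 + 8640
= 8656

8656


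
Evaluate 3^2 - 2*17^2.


x^2 - d*y^2
= 3^2 - 2*17^2
= 9 - 578
= -569

-569


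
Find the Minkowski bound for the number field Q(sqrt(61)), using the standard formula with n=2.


d = 61, d mod 4 = 1, so disc(K) = d = 61; |disc(K)| = 61
Real quadratic field, so n = 2, s = r2 = 0, r1 = 2
M = (n!/n^n) * (4/pi)^s * sqrt(|disc(K)|) = (2!/2^2) * (4/pi)^0 * sqrt(61)
= 0.5 * 1.000000 * 7.810250
= 3.9051

3.9051


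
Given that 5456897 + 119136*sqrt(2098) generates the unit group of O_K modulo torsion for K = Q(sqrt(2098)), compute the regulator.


epsilon = 5456897 + 119136*sqrt(2098)
= 1.0914e+07
R = ln(1.0914e+07)
= 16.2055

16.2055


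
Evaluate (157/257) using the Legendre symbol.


p = 257 is prime, so compute (157/257) with the reciprocity algorithm (Jacobi-symbol steps: pull out 2s via (2/n), flip via reciprocity, reduce):
  reciprocity: (157/257) -> +(257/157)
  reduce: (100/157)
  pull out 2: (2/157) = -1  (since 157 mod 8 = 5)
  pull out 2: (2/157) = -1  (since 157 mod 8 = 5)
  reciprocity: (25/157) -> +(157/25)
  reduce: (7/25)
  reciprocity: (7/25) -> +(25/7)
  reduce: (4/7)
  pull out 2: (2/7) = +1  (since 7 mod 8 = 7)
  pull out 2: (2/7) = +1  (since 7 mod 8 = 7)
  (1/7) = 1
Product of signs = 1
(157/257) = 1

1


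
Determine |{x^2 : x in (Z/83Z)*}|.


For prime p, the number of non-zero quadratic residues is (p-1)/2.
= (83-1)/2
= 41

41


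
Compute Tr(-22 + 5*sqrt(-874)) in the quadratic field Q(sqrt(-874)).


Tr(a + b*sqrt(d)) = (a + b*sqrt(d)) + (a - b*sqrt(d)) = 2a
= 2 * (-22)
= -44

-44


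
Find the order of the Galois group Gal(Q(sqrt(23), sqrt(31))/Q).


The 2 square roots of distinct primes are multiplicatively independent over Q,
so [K:Q] = 2^2 and Gal(K/Q) is isomorphic to (Z/2Z)^2.
|Gal| = 2^2 = 4

4


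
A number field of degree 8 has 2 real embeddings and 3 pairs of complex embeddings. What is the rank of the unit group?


By Dirichlet's unit theorem:
rank = r1 + r2 - 1
= 2 + 3 - 1
= 4

4


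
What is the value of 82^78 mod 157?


p = 157 is prime and the exponent is (p-1)/2 = 78, so by Euler's criterion 82^78 = (82/157) = +1 or -1 mod 157.
Compute by square-and-multiply:
  78 = 64 + 8 + 4 + 2 (binary 1001110)
  Repeated squaring mod 157: 82^1 = 82, 82^2 = 130, 82^4 = 101, 82^8 = 153, 82^16 = 16, 82^32 = 99, 82^64 = 67
  82^78 = 82^64 * 82^8 * 82^4 * 82^2 = 67 * 153 * 101 * 130 mod 157
    67 * 153 = 10251 = 46 mod 157
    46 * 101 = 4646 = 93 mod 157
    93 * 130 = 12090 = 1 mod 157
  82^78 = 1 mod 157
Result 1: 82 is a quadratic residue mod 157.
82^78 mod 157 = 1

1


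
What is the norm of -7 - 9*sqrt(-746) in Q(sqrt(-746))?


N(a + b*sqrt(d)) = a^2 - d*b^2
= (-7)^2 - (-746)*(-9)^2
= 49 + 60426
= 60475

60475


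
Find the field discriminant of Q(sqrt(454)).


For K = Q(sqrt(d)) with d squarefree: disc(K) = d if d = 1 mod 4, and disc(K) = 4d if d = 2 or 3 mod 4.
Here d = 454, and d mod 4 = 2.
d = 2 mod 4, not 1 (O_K = Z[sqrt(d)]), so disc(K) = 4d = 4 * (454) = 1816

1816


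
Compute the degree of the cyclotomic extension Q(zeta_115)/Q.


The degree equals Euler's totient phi(115).
115 = 5 * 23
phi(115) = 88

88


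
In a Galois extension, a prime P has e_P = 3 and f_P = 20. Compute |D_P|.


|D_P| = e * f
= 3 * 20
= 60

60


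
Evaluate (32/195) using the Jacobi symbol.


Compute (32/195) via quadratic reciprocity:
  pull out 2: (2/195) = -1  (since 195 mod 8 = 3)
  pull out 2: (2/195) = -1  (since 195 mod 8 = 3)
  pull out 2: (2/195) = -1  (since 195 mod 8 = 3)
  pull out 2: (2/195) = -1  (since 195 mod 8 = 3)
  pull out 2: (2/195) = -1  (since 195 mod 8 = 3)
  (1/195) = 1
Product of signs = -1

-1


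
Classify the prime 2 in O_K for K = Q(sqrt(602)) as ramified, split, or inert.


K = Q(sqrt(602)). Since d mod 4 = 2, disc(K) = 2408.
Check p | disc: 2408 mod 2 = 0.
p divides disc, so p ramifies: (p) = P^2 with e=2, f=1, g=1.
Therefore p is ramified.

ramified


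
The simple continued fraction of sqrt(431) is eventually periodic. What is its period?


Run the CF algorithm for sqrt(431).
a_0 = floor(sqrt(431)) = 20; set m_0=0, q_0=1.
Recurrence: m' = q*a - m,  q' = (d - m'^2)/q,  a' = floor((a_0 + m')/q').
  step 1: m=20, q=31, a=1
  step 2: m=11, q=10, a=3
  step 3: m=19, q=7, a=5
  step 4: m=16, q=25, a=1
  step 5: m=9, q=14, a=2
  step 6: m=19, q=5, a=7
  step 7: m=16, q=35, a=1
  step 8: m=19, q=2, a=19
  step 9: m=19, q=35, a=1
  step 10: m=16, q=5, a=7
  step 11: m=19, q=14, a=2
  step 12: m=9, q=25, a=1
  step 13: m=16, q=7, a=5
  step 14: m=19, q=10, a=3
  step 15: m=11, q=31, a=1
  step 16: m=20, q=1, a=40
a_16 = 2*a_0 = 40, so the period closes here.
sqrt(431) = [20; 1, 3, 5, 1, 2, 7, 1, 19, 1, 7, 2, 1, 5, 3, 1, 40]
Period length = 16

16


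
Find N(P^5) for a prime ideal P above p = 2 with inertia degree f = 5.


N(P^a) = p^(a*f)
= 2^(5*5)
= 2^25
= 33554432

33554432


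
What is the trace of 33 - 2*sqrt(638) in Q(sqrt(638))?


Tr(a + b*sqrt(d)) = (a + b*sqrt(d)) + (a - b*sqrt(d)) = 2a
= 2 * (33)
= 66

66


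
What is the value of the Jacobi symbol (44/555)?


Compute (44/555) via quadratic reciprocity:
  pull out 2: (2/555) = -1  (since 555 mod 8 = 3)
  pull out 2: (2/555) = -1  (since 555 mod 8 = 3)
  reciprocity: (11/555) -> -(555/11)
  reduce: (5/11)
  reciprocity: (5/11) -> +(11/5)
  reduce: (1/5)
  (1/5) = 1
Product of signs = -1

-1


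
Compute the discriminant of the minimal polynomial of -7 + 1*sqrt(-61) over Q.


The element -7 + 1*sqrt(-61) has minimal polynomial:
x^2 + 14*x + 110
Discriminant = (14)^2 - 4*(110)
= 196 - 440
= -244

-244


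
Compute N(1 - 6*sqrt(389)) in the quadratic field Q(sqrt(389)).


N(a + b*sqrt(d)) = a^2 - d*b^2
= (1)^2 - (389)*(-6)^2
= 1 - 14004
= -14003

-14003


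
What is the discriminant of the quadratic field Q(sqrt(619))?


For K = Q(sqrt(d)) with d squarefree: disc(K) = d if d = 1 mod 4, and disc(K) = 4d if d = 2 or 3 mod 4.
Here d = 619, and d mod 4 = 3.
d = 3 mod 4, not 1 (O_K = Z[sqrt(d)]), so disc(K) = 4d = 4 * (619) = 2476

2476


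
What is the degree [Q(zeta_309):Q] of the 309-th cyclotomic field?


The degree equals Euler's totient phi(309).
309 = 3 * 103
phi(309) = 204

204


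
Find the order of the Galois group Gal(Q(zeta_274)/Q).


|Gal(Q(zeta_274)/Q)| = phi(274)
= 136

136


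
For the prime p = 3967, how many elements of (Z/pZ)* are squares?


For prime p, the number of non-zero quadratic residues is (p-1)/2.
= (3967-1)/2
= 1983

1983


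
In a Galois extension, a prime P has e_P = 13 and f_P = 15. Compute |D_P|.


|D_P| = e * f
= 13 * 15
= 195

195


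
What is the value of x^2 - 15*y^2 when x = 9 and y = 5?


x^2 - d*y^2
= 9^2 - 15*5^2
= 81 - 375
= -294

-294


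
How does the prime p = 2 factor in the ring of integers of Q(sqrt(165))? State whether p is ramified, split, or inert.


K = Q(sqrt(165)). Since d mod 4 = 1, disc(K) = 165.
Check p | disc: 165 mod 2 = 1.
p=2 does not divide disc (d is 1 mod 4). 2 splits iff d = 1 mod 8.
d mod 8 = 5, so (d/2) = -1.
(d/p) = -1, so p is inert: (p) stays prime with e=1, f=2, g=1.
Therefore p is inert.

inert


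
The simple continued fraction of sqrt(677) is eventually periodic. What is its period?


Run the CF algorithm for sqrt(677).
a_0 = floor(sqrt(677)) = 26; set m_0=0, q_0=1.
Recurrence: m' = q*a - m,  q' = (d - m'^2)/q,  a' = floor((a_0 + m')/q').
  step 1: m=26, q=1, a=52
a_1 = 2*a_0 = 52, so the period closes here.
sqrt(677) = [26; 52]
Period length = 1

1


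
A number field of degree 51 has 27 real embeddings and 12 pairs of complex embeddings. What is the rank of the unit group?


By Dirichlet's unit theorem:
rank = r1 + r2 - 1
= 27 + 12 - 1
= 38

38


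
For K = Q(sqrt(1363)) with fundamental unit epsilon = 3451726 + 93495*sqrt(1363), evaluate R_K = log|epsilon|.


epsilon = 3451726 + 93495*sqrt(1363)
= 6.9035e+06
R = ln(6.9035e+06)
= 15.7475

15.7475


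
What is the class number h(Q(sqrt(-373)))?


K = Q(sqrt(-373)). d mod 4 = 3, so D = disc(K) = 4d = -1492
h(K) equals the number of primitive reduced positive-definite forms (a, b, c) = a*x^2 + b*x*y + c*y^2 with b^2 - 4ac = D,
where reduced means |b| <= a <= c, with b >= 0 whenever |b| = a or a = c, and primitive means gcd(a, b, c) = 1.
Reduced forces 3a^2 <= |D| = 1492, so 1 <= a <= 22; b must have the parity of D, and c = (b^2 - D)/(4a) must be an integer >= a.
Enumerate a = 1..22, b in [-a, a]:
  a=1: (1, 0, 373)  [1]
  a=2: (2, 2, 187)  [1]
  a=3..10: none
  a=11: (11, -2, 34), (11, 2, 34)  [2]
  a=12: none
  a=13: (13, -4, 29), (13, 4, 29)  [2]
  a=14..16: none
  a=17: (17, -2, 22), (17, 2, 22)  [2]
  a=18: none
  a=19: (19, -16, 23), (19, 16, 23)  [2]
  a=20..22: none
Total reduced forms: 1 + 1 + 2 + 2 + 2 + 2 = 10
h = 10

10


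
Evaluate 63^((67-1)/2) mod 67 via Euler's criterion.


p = 67 is prime and the exponent is (p-1)/2 = 33, so by Euler's criterion 63^33 = (63/67) = +1 or -1 mod 67.
Compute by square-and-multiply:
  33 = 32 + 1 (binary 100001)
  Repeated squaring mod 67: 63^1 = 63, 63^2 = 16, 63^4 = 55, 63^8 = 10, 63^16 = 33, 63^32 = 17
  63^33 = 63^32 * 63^1 = 17 * 63 mod 67
    17 * 63 = 1071 = 66 mod 67
  63^33 = 66 mod 67
Result 66 = p - 1 = -1 mod 67: 63 is a quadratic non-residue mod 67. As a residue in [0, p-1] the value is 66.
63^33 mod 67 = 66

66


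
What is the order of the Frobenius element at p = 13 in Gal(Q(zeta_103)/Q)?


The Frobenius at p in Gal(Q(zeta_n)/Q) = (Z/nZ)* is the class of p, so its order is ord_103(13), the smallest k >= 1 with 13^k = 1 mod 103.
n = 103 = 103, phi(103) = 102; the order divides phi(n).
Divisors of 102: 1, 2, 3, 6, 17, 34, 51, 102
Repeated squaring mod 103: 13^1 = 13, 13^2 = 66, 13^4 = 30, 13^8 = 76, 13^16 = 8, 13^32 = 64, 13^64 = 79
Test divisors in increasing order:
  k=1: 13^1 = 13 mod 103
  k=2: 13^2 = 66 mod 103
  k=3: 13^3 = 66 * 13 = 34 mod 103
  k=6: 13^6 = 30 * 66 = 23 mod 103
  k=17: 13^17 = 8 * 13 = 1 mod 103  <- first divisor giving 1
Order = 17

17


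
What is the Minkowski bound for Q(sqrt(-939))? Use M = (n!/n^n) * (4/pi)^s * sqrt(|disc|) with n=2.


d = -939, d mod 4 = 1, so disc(K) = d = -939; |disc(K)| = 939
Imaginary quadratic field, so n = 2, s = r2 = 1, r1 = 0
M = (n!/n^n) * (4/pi)^s * sqrt(|disc(K)|) = (2!/2^2) * (4/pi)^1 * sqrt(939)
= 0.5 * 1.273240 * 30.643107
= 19.5080

19.5080


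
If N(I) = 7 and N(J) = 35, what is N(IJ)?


N(IJ) = N(I) * N(J)
= 7 * 35
= 245

245


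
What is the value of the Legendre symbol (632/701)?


p = 701 is prime, so compute (632/701) with the reciprocity algorithm (Jacobi-symbol steps: pull out 2s via (2/n), flip via reciprocity, reduce):
  pull out 2: (2/701) = -1  (since 701 mod 8 = 5)
  pull out 2: (2/701) = -1  (since 701 mod 8 = 5)
  pull out 2: (2/701) = -1  (since 701 mod 8 = 5)
  reciprocity: (79/701) -> +(701/79)
  reduce: (69/79)
  reciprocity: (69/79) -> +(79/69)
  reduce: (10/69)
  pull out 2: (2/69) = -1  (since 69 mod 8 = 5)
  reciprocity: (5/69) -> +(69/5)
  reduce: (4/5)
  pull out 2: (2/5) = -1  (since 5 mod 8 = 5)
  pull out 2: (2/5) = -1  (since 5 mod 8 = 5)
  (1/5) = 1
Product of signs = 1
(632/701) = 1

1


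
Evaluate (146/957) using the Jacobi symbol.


Compute (146/957) via quadratic reciprocity:
  pull out 2: (2/957) = -1  (since 957 mod 8 = 5)
  reciprocity: (73/957) -> +(957/73)
  reduce: (8/73)
  pull out 2: (2/73) = +1  (since 73 mod 8 = 1)
  pull out 2: (2/73) = +1  (since 73 mod 8 = 1)
  pull out 2: (2/73) = +1  (since 73 mod 8 = 1)
  (1/73) = 1
Product of signs = -1

-1


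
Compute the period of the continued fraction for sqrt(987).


Run the CF algorithm for sqrt(987).
a_0 = floor(sqrt(987)) = 31; set m_0=0, q_0=1.
Recurrence: m' = q*a - m,  q' = (d - m'^2)/q,  a' = floor((a_0 + m')/q').
  step 1: m=31, q=26, a=2
  step 2: m=21, q=21, a=2
  step 3: m=21, q=26, a=2
  step 4: m=31, q=1, a=62
a_4 = 2*a_0 = 62, so the period closes here.
sqrt(987) = [31; 2, 2, 2, 62]
Period length = 4

4


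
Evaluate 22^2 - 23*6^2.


x^2 - d*y^2
= 22^2 - 23*6^2
= 484 - 828
= -344

-344


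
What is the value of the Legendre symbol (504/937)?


p = 937 is prime, so compute (504/937) with the reciprocity algorithm (Jacobi-symbol steps: pull out 2s via (2/n), flip via reciprocity, reduce):
  pull out 2: (2/937) = +1  (since 937 mod 8 = 1)
  pull out 2: (2/937) = +1  (since 937 mod 8 = 1)
  pull out 2: (2/937) = +1  (since 937 mod 8 = 1)
  reciprocity: (63/937) -> +(937/63)
  reduce: (55/63)
  reciprocity: (55/63) -> -(63/55)
  reduce: (8/55)
  pull out 2: (2/55) = +1  (since 55 mod 8 = 7)
  pull out 2: (2/55) = +1  (since 55 mod 8 = 7)
  pull out 2: (2/55) = +1  (since 55 mod 8 = 7)
  (1/55) = 1
Product of signs = -1
(504/937) = -1

-1


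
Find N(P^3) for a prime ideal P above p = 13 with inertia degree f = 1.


N(P^a) = p^(a*f)
= 13^(3*1)
= 13^3
= 2197

2197


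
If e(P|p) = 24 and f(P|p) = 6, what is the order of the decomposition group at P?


|D_P| = e * f
= 24 * 6
= 144

144


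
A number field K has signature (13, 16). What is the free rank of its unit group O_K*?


By Dirichlet's unit theorem:
rank = r1 + r2 - 1
= 13 + 16 - 1
= 28

28


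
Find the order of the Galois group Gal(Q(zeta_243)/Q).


|Gal(Q(zeta_243)/Q)| = phi(243)
= 162

162


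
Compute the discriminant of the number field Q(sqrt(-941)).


For K = Q(sqrt(d)) with d squarefree: disc(K) = d if d = 1 mod 4, and disc(K) = 4d if d = 2 or 3 mod 4.
Here d = -941, and d mod 4 = 3.
d = 3 mod 4, not 1 (O_K = Z[sqrt(d)]), so disc(K) = 4d = 4 * (-941) = -3764

-3764


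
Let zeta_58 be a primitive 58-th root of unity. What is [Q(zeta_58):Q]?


The degree equals Euler's totient phi(58).
58 = 2 * 29
phi(58) = 28

28


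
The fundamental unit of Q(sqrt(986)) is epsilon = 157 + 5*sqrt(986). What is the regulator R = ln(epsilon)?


epsilon = 157 + 5*sqrt(986)
= 314.0032
R = ln(314.0032)
= 5.7494

5.7494


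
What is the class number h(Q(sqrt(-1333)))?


K = Q(sqrt(-1333)). d mod 4 = 3, so D = disc(K) = 4d = -5332
h(K) equals the number of primitive reduced positive-definite forms (a, b, c) = a*x^2 + b*x*y + c*y^2 with b^2 - 4ac = D,
where reduced means |b| <= a <= c, with b >= 0 whenever |b| = a or a = c, and primitive means gcd(a, b, c) = 1.
Reduced forces 3a^2 <= |D| = 5332, so 1 <= a <= 42; b must have the parity of D, and c = (b^2 - D)/(4a) must be an integer >= a.
Enumerate a = 1..42, b in [-a, a]:
  a=1: (1, 0, 1333)  [1]
  a=2: (2, 2, 667)  [1]
  a=3..6: none
  a=7: (7, -4, 191), (7, 4, 191)  [2]
  a=8..10: none
  a=11: (11, -6, 122), (11, 6, 122)  [2]
  a=12..13: none
  a=14: (14, -10, 97), (14, 10, 97)  [2]
  a=15..18: none
  a=19: (19, -8, 71), (19, 8, 71)  [2]
  a=20..21: none
  a=22: (22, -6, 61), (22, 6, 61)  [2]
  a=23: (23, -2, 58), (23, 2, 58)  [2]
  a=24..28: none
  a=29: (29, -2, 46), (29, 2, 46)  [2]
  a=30: none
  a=31: (31, 0, 43)  [1]
  a=32..36: none
  a=37: (37, 12, 37)  [1]
  a=38: (38, -30, 41), (38, 30, 41)  [2]
  a=39..42: none
Total reduced forms: 1 + 1 + 2 + 2 + 2 + 2 + 2 + 2 + 2 + 1 + 1 + 2 = 20
h = 20

20


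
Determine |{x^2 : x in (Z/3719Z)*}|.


For prime p, the number of non-zero quadratic residues is (p-1)/2.
= (3719-1)/2
= 1859

1859


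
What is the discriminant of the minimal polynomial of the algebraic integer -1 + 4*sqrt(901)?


The element -1 + 4*sqrt(901) has minimal polynomial:
x^2 + 2*x - 14415
Discriminant = (2)^2 - 4*(-14415)
= 4 + 57660
= 57664

57664


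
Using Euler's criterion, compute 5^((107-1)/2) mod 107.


p = 107 is prime and the exponent is (p-1)/2 = 53, so by Euler's criterion 5^53 = (5/107) = +1 or -1 mod 107.
Compute by square-and-multiply:
  53 = 32 + 16 + 4 + 1 (binary 110101)
  Repeated squaring mod 107: 5^1 = 5, 5^2 = 25, 5^4 = 90, 5^8 = 75, 5^16 = 61, 5^32 = 83
  5^53 = 5^32 * 5^16 * 5^4 * 5^1 = 83 * 61 * 90 * 5 mod 107
    83 * 61 = 5063 = 34 mod 107
    34 * 90 = 3060 = 64 mod 107
    64 * 5 = 320 = 106 mod 107
  5^53 = 106 mod 107
Result 106 = p - 1 = -1 mod 107: 5 is a quadratic non-residue mod 107. As a residue in [0, p-1] the value is 106.
5^53 mod 107 = 106

106


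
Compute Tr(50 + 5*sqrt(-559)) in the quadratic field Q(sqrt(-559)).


Tr(a + b*sqrt(d)) = (a + b*sqrt(d)) + (a - b*sqrt(d)) = 2a
= 2 * (50)
= 100

100


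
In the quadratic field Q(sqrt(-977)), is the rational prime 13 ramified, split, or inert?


K = Q(sqrt(-977)). Since d mod 4 = 3, disc(K) = -3908.
Check p | disc: -3908 mod 13 = 5.
p does not divide disc. Compute Legendre symbol (d/p):
11^((13-1)/2) mod 13 = -1
(d/p) = -1, so p is inert: (p) stays prime with e=1, f=2, g=1.
Therefore p is inert.

inert


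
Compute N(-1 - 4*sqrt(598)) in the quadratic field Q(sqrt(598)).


N(a + b*sqrt(d)) = a^2 - d*b^2
= (-1)^2 - (598)*(-4)^2
= 1 - 9568
= -9567

-9567


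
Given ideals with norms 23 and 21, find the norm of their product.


N(IJ) = N(I) * N(J)
= 23 * 21
= 483

483


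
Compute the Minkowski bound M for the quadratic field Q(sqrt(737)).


d = 737, d mod 4 = 1, so disc(K) = d = 737; |disc(K)| = 737
Real quadratic field, so n = 2, s = r2 = 0, r1 = 2
M = (n!/n^n) * (4/pi)^s * sqrt(|disc(K)|) = (2!/2^2) * (4/pi)^0 * sqrt(737)
= 0.5 * 1.000000 * 27.147744
= 13.5739

13.5739


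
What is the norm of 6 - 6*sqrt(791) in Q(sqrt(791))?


N(a + b*sqrt(d)) = a^2 - d*b^2
= (6)^2 - (791)*(-6)^2
= 36 - 28476
= -28440

-28440


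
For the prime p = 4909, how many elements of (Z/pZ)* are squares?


For prime p, the number of non-zero quadratic residues is (p-1)/2.
= (4909-1)/2
= 2454

2454


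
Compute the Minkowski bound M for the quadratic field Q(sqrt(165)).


d = 165, d mod 4 = 1, so disc(K) = d = 165; |disc(K)| = 165
Real quadratic field, so n = 2, s = r2 = 0, r1 = 2
M = (n!/n^n) * (4/pi)^s * sqrt(|disc(K)|) = (2!/2^2) * (4/pi)^0 * sqrt(165)
= 0.5 * 1.000000 * 12.845233
= 6.4226

6.4226


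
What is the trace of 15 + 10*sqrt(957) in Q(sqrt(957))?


Tr(a + b*sqrt(d)) = (a + b*sqrt(d)) + (a - b*sqrt(d)) = 2a
= 2 * (15)
= 30

30


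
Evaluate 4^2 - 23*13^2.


x^2 - d*y^2
= 4^2 - 23*13^2
= 16 - 3887
= -3871

-3871


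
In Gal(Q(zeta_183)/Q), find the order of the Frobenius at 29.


The Frobenius at p in Gal(Q(zeta_n)/Q) = (Z/nZ)* is the class of p, so its order is ord_183(29), the smallest k >= 1 with 29^k = 1 mod 183.
n = 183 = 3 * 61, phi(183) = 120; the order divides phi(n).
Divisors of 120: 1, 2, 3, 4, 5, 6, 8, 10, 12, 15, 20, 24, 30, 40, 60, 120
Repeated squaring mod 183: 29^1 = 29, 29^2 = 109, 29^4 = 169, 29^8 = 13, 29^16 = 169, 29^32 = 13, 29^64 = 169
Test divisors in increasing order:
  k=1: 29^1 = 29 mod 183
  k=2: 29^2 = 109 mod 183
  k=3: 29^3 = 109 * 29 = 50 mod 183
  k=4: 29^4 = 169 mod 183
  k=5: 29^5 = 169 * 29 = 143 mod 183
  k=6: 29^6 = 169 * 109 = 121 mod 183
  k=8: 29^8 = 13 mod 183
  k=10: 29^10 = 13 * 109 = 136 mod 183
  k=12: 29^12 = 13 * 169 = 1 mod 183  <- first divisor giving 1
Order = 12

12


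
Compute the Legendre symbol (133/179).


p = 179 is prime, so compute (133/179) with the reciprocity algorithm (Jacobi-symbol steps: pull out 2s via (2/n), flip via reciprocity, reduce):
  reciprocity: (133/179) -> +(179/133)
  reduce: (46/133)
  pull out 2: (2/133) = -1  (since 133 mod 8 = 5)
  reciprocity: (23/133) -> +(133/23)
  reduce: (18/23)
  pull out 2: (2/23) = +1  (since 23 mod 8 = 7)
  reciprocity: (9/23) -> +(23/9)
  reduce: (5/9)
  reciprocity: (5/9) -> +(9/5)
  reduce: (4/5)
  pull out 2: (2/5) = -1  (since 5 mod 8 = 5)
  pull out 2: (2/5) = -1  (since 5 mod 8 = 5)
  (1/5) = 1
Product of signs = -1
(133/179) = -1

-1


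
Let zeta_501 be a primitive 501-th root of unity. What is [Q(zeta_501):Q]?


The degree equals Euler's totient phi(501).
501 = 3 * 167
phi(501) = 332

332


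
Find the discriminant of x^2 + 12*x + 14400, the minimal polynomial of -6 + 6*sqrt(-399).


The element -6 + 6*sqrt(-399) has minimal polynomial:
x^2 + 12*x + 14400
Discriminant = (12)^2 - 4*(14400)
= 144 - 57600
= -57456

-57456


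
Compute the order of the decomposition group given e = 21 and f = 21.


|D_P| = e * f
= 21 * 21
= 441

441


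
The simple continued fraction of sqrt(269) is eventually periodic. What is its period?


Run the CF algorithm for sqrt(269).
a_0 = floor(sqrt(269)) = 16; set m_0=0, q_0=1.
Recurrence: m' = q*a - m,  q' = (d - m'^2)/q,  a' = floor((a_0 + m')/q').
  step 1: m=16, q=13, a=2
  step 2: m=10, q=13, a=2
  step 3: m=16, q=1, a=32
a_3 = 2*a_0 = 32, so the period closes here.
sqrt(269) = [16; 2, 2, 32]
Period length = 3

3


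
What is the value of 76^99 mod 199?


p = 199 is prime and the exponent is (p-1)/2 = 99, so by Euler's criterion 76^99 = (76/199) = +1 or -1 mod 199.
Compute by square-and-multiply:
  99 = 64 + 32 + 2 + 1 (binary 1100011)
  Repeated squaring mod 199: 76^1 = 76, 76^2 = 5, 76^4 = 25, 76^8 = 28, 76^16 = 187, 76^32 = 144, 76^64 = 40
  76^99 = 76^64 * 76^32 * 76^2 * 76^1 = 40 * 144 * 5 * 76 mod 199
    40 * 144 = 5760 = 188 mod 199
    188 * 5 = 940 = 144 mod 199
    144 * 76 = 10944 = 198 mod 199
  76^99 = 198 mod 199
Result 198 = p - 1 = -1 mod 199: 76 is a quadratic non-residue mod 199. As a residue in [0, p-1] the value is 198.
76^99 mod 199 = 198

198


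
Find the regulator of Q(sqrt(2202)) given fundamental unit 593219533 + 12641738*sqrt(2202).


epsilon = 593219533 + 12641738*sqrt(2202)
= 1.1864e+09
R = ln(1.1864e+09)
= 20.8942

20.8942


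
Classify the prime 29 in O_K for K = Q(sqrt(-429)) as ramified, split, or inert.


K = Q(sqrt(-429)). Since d mod 4 = 3, disc(K) = -1716.
Check p | disc: -1716 mod 29 = 24.
p does not divide disc. Compute Legendre symbol (d/p):
6^((29-1)/2) mod 29 = 1
(d/p) = 1, so p splits: (p) = P*P' with e=1, f=1, g=2.
Therefore p is split.

split


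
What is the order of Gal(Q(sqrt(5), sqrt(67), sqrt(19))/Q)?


The 3 square roots of distinct primes are multiplicatively independent over Q,
so [K:Q] = 2^3 and Gal(K/Q) is isomorphic to (Z/2Z)^3.
|Gal| = 2^3 = 8

8


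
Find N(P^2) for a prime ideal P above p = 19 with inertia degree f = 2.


N(P^a) = p^(a*f)
= 19^(2*2)
= 19^4
= 130321

130321


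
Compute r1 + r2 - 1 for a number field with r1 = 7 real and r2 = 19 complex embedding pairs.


By Dirichlet's unit theorem:
rank = r1 + r2 - 1
= 7 + 19 - 1
= 25

25


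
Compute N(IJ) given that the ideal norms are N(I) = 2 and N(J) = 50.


N(IJ) = N(I) * N(J)
= 2 * 50
= 100

100


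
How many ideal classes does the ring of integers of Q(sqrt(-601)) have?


K = Q(sqrt(-601)). d mod 4 = 3, so D = disc(K) = 4d = -2404
h(K) equals the number of primitive reduced positive-definite forms (a, b, c) = a*x^2 + b*x*y + c*y^2 with b^2 - 4ac = D,
where reduced means |b| <= a <= c, with b >= 0 whenever |b| = a or a = c, and primitive means gcd(a, b, c) = 1.
Reduced forces 3a^2 <= |D| = 2404, so 1 <= a <= 28; b must have the parity of D, and c = (b^2 - D)/(4a) must be an integer >= a.
Enumerate a = 1..28, b in [-a, a]:
  a=1: (1, 0, 601)  [1]
  a=2: (2, 2, 301)  [1]
  a=3..4: none
  a=5: (5, -4, 121), (5, 4, 121)  [2]
  a=6: none
  a=7: (7, -2, 86), (7, 2, 86)  [2]
  a=8..9: none
  a=10: (10, -6, 61), (10, 6, 61)  [2]
  a=11: (11, -4, 55), (11, 4, 55)  [2]
  a=12: none
  a=13: (13, -12, 49), (13, 12, 49)  [2]
  a=14: (14, -2, 43), (14, 2, 43)  [2]
  a=15..18: none
  a=19: (19, -16, 35), (19, 16, 35)  [2]
  a=20..21: none
  a=22: (22, -18, 31), (22, 18, 31)  [2]
  a=23..24: none
  a=25: (25, -14, 26), (25, 14, 26)  [2]
  a=26..28: none
Total reduced forms: 1 + 1 + 2 + 2 + 2 + 2 + 2 + 2 + 2 + 2 + 2 = 20
h = 20

20


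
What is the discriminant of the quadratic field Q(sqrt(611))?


For K = Q(sqrt(d)) with d squarefree: disc(K) = d if d = 1 mod 4, and disc(K) = 4d if d = 2 or 3 mod 4.
Here d = 611, and d mod 4 = 3.
d = 3 mod 4, not 1 (O_K = Z[sqrt(d)]), so disc(K) = 4d = 4 * (611) = 2444

2444


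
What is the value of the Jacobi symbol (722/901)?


Compute (722/901) via quadratic reciprocity:
  pull out 2: (2/901) = -1  (since 901 mod 8 = 5)
  reciprocity: (361/901) -> +(901/361)
  reduce: (179/361)
  reciprocity: (179/361) -> +(361/179)
  reduce: (3/179)
  reciprocity: (3/179) -> -(179/3)
  reduce: (2/3)
  pull out 2: (2/3) = -1  (since 3 mod 8 = 3)
  (1/3) = 1
Product of signs = -1

-1


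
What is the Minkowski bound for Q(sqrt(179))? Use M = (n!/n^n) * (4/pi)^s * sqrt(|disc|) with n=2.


d = 179, d mod 4 = 3, so disc(K) = 4d = 716; |disc(K)| = 716
Real quadratic field, so n = 2, s = r2 = 0, r1 = 2
M = (n!/n^n) * (4/pi)^s * sqrt(|disc(K)|) = (2!/2^2) * (4/pi)^0 * sqrt(716)
= 0.5 * 1.000000 * 26.758176
= 13.3791

13.3791


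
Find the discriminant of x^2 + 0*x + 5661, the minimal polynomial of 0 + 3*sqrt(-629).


The element 0 + 3*sqrt(-629) has minimal polynomial:
x^2 + 0*x + 5661
Discriminant = (0)^2 - 4*(5661)
= 0 - 22644
= -22644

-22644


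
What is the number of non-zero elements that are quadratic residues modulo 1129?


For prime p, the number of non-zero quadratic residues is (p-1)/2.
= (1129-1)/2
= 564

564


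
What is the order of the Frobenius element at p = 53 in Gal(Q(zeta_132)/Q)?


The Frobenius at p in Gal(Q(zeta_n)/Q) = (Z/nZ)* is the class of p, so its order is ord_132(53), the smallest k >= 1 with 53^k = 1 mod 132.
n = 132 = 2^2 * 3 * 11, phi(132) = 40; the order divides phi(n).
Divisors of 40: 1, 2, 4, 5, 8, 10, 20, 40
Repeated squaring mod 132: 53^1 = 53, 53^2 = 37, 53^4 = 49, 53^8 = 25, 53^16 = 97, 53^32 = 37
Test divisors in increasing order:
  k=1: 53^1 = 53 mod 132
  k=2: 53^2 = 37 mod 132
  k=4: 53^4 = 49 mod 132
  k=5: 53^5 = 49 * 53 = 89 mod 132
  k=8: 53^8 = 25 mod 132
  k=10: 53^10 = 25 * 37 = 1 mod 132  <- first divisor giving 1
Order = 10

10
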